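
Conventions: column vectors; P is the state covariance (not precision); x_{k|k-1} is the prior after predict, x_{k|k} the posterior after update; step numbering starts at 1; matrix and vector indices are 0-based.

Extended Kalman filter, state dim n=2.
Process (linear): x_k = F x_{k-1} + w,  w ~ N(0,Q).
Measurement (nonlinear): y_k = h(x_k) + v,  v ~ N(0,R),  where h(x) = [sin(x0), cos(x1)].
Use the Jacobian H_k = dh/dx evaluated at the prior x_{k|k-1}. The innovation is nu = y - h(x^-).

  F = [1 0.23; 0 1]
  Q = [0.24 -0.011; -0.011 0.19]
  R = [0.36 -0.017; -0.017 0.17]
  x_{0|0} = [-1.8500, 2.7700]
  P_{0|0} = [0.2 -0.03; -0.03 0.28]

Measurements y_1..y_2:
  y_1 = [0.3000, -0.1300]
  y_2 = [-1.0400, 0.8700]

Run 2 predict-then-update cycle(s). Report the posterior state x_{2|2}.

x_post = [-0.8092, 0.9783]

step 1: x^-=[-1.2129, 2.7700]  P^-=[0.4410 0.0234; 0.0234 0.4700]  H_jac=[0.3503 0.0000; 0.0000 -0.3631]  S=[0.4141 -0.0200; -0.0200 0.2320]  K=[0.3728 -0.0045; -0.0158 -0.7371]  nu=[1.2366, 0.8018]  x^+=[-0.7555, 2.1596]  P^+=[0.3834 0.0196; 0.0196 0.3443]
step 2: x^-=[-0.2588, 2.1596]  P^-=[0.6506 0.0878; 0.0878 0.5343]  H_jac=[0.9667 0.0000; 0.0000 -0.8316]  S=[0.9680 -0.0876; -0.0876 0.5395]  K=[0.6470 -0.0303; 0.0134 -0.8214]  nu=[-0.7841, 1.4253]  x^+=[-0.8092, 0.9783]  P^+=[0.2415 0.0194; 0.0194 0.1682]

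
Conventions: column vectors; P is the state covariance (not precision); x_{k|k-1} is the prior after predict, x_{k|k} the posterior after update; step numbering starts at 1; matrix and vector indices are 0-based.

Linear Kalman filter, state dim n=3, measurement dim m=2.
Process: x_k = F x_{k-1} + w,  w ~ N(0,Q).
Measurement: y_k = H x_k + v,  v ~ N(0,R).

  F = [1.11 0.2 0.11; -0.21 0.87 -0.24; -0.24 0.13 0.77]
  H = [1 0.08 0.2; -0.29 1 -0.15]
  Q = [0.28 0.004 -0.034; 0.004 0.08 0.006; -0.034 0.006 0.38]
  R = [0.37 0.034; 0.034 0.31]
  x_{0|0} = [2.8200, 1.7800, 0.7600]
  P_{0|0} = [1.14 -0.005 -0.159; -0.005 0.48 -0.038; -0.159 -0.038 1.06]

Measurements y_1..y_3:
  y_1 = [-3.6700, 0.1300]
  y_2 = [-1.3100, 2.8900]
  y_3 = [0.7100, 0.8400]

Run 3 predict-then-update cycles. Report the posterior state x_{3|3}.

step 1: x^-=[3.5698, 0.7740, 0.1398]  P^-=[1.6739 -0.1666 -0.3740; -0.1666 0.5563 -0.0847; -0.3740 -0.0847 1.1337]  S=[1.9138 -0.5418; -0.5418 1.1221]  K=[0.7856 -0.1518; 0.0963 0.5966; -0.1360 -0.1960]  nu=[-7.3297, 0.4122]  x^+=[-2.2511, 0.3144, 1.0557]  P^+=[0.3377 0.0363 -0.2752; 0.0363 0.2014 0.0174; -0.2752 0.0174 1.0841]
step 2: x^-=[-2.3197, 0.4929, 1.3940]  P^-=[0.6669 0.0457 -0.2484; 0.0457 0.2615 -0.1233; -0.2484 -0.1233 1.1485]  S=[0.9885 -0.0998; -0.0998 0.6423]  K=[0.6205 -0.0755; 0.0857 0.4286; -0.0651 -0.3582]  nu=[0.6915, 1.9335]  x^+=[-2.0366, 1.3808, 0.6564]  P^+=[0.2733 0.0398 -0.2476; 0.0398 0.1436 -0.0251; -0.2476 -0.0251 1.0666]
step 3: x^-=[-1.9123, 1.4715, 1.1737]  P^-=[0.5915 0.0444 -0.2182; 0.0444 0.2331 -0.1607; -0.2182 -0.1607 1.1145]  S=[0.9223 -0.0938; -0.0938 0.6214]  K=[0.5915 -0.0627; 0.0746 0.4045; -0.0530 -0.4338]  nu=[2.2698, -1.0100]  x^+=[-0.5063, 1.2323, 1.4917]  P^+=[0.2594 0.0414 -0.2300; 0.0414 0.1320 -0.0531; -0.2300 -0.0531 0.9993]

x_post = [-0.5063, 1.2323, 1.4917]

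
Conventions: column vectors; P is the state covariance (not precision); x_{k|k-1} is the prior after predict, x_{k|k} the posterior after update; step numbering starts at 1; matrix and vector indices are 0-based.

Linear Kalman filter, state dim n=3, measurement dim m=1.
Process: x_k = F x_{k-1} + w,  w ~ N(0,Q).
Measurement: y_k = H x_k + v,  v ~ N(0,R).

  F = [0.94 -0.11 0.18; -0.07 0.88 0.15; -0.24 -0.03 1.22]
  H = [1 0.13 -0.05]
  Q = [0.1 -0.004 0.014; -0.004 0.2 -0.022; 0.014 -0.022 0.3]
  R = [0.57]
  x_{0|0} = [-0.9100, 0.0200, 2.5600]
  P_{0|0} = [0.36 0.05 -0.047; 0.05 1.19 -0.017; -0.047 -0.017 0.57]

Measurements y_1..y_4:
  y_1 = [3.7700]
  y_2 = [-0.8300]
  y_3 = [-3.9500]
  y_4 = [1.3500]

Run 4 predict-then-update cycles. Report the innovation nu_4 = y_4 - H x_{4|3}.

innov = [2.3128]

step 1: x^-=[-0.3968, 0.4653, 3.3410]  P^-=[0.4254 -0.0942 0.0123; -0.0942 1.1265 0.0340; 0.0123 0.0340 1.1997]  S=[0.9913]  K=[0.4162; 0.0510; -0.0436]  nu=[4.2734]  x^+=[1.3816, 0.6832, 3.1545]  P^+=[0.2537 -0.1152 0.0303; -0.1152 1.1239 0.0362; 0.0303 0.0362 1.1978]
step 2: x^-=[1.7914, 0.9777, 3.4964]  P^-=[0.4092 -0.1843 0.2521; -0.1843 1.1217 0.2309; 0.2521 0.2309 2.0764]  S=[0.9272]  K=[0.4019; -0.0540; 0.1923]  nu=[-2.5737]  x^+=[0.7570, 1.1166, 3.0015]  P^+=[0.2595 -0.1642 0.1804; -0.1642 1.1190 0.2406; 0.1804 0.2406 2.0421]
step 3: x^-=[1.1290, 1.3798, 3.4466]  P^-=[0.4944 -0.1540 0.5734; -0.1540 1.1937 0.5961; 0.5734 0.5961 3.2297]  S=[0.9876]  K=[0.4514; -0.0290; 0.4956]  nu=[-5.0861]  x^+=[-1.1667, 1.5275, 0.9259]  P^+=[0.2933 -0.1411 0.3525; -0.1411 1.1929 0.6103; 0.3525 0.6103 2.9872]
step 4: x^-=[-1.0980, 1.5647, 1.3637]  P^-=[0.5946 -0.0440 0.9119; -0.0440 1.3635 1.1373; 0.9119 1.1373 4.5109]  S=[1.0815]  K=[0.5024; 0.0706; 0.7713]  nu=[2.3128]  x^+=[0.0638, 1.7280, 3.1475]  P^+=[0.3217 -0.0824 0.4928; -0.0824 1.3581 1.0784; 0.4928 1.0784 3.8675]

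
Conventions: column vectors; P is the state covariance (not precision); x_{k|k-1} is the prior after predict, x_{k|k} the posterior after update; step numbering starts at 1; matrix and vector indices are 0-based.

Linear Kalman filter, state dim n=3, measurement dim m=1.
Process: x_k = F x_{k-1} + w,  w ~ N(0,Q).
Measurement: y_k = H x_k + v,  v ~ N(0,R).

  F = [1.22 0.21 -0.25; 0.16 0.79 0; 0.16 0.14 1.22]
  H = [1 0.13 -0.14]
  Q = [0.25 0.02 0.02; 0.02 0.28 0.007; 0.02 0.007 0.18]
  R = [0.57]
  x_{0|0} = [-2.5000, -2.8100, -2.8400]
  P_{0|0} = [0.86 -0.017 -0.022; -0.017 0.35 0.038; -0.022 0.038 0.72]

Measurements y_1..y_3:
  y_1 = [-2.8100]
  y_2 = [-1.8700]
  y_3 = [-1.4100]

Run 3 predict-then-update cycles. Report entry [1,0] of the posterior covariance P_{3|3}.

step 1: x^-=[-2.9301, -2.6199, -4.2582]  P^-=[1.5912 0.2224 -0.0484; 0.2224 0.5162 0.0975; -0.0484 0.0975 1.2842]  S=[2.2629]  K=[0.7189; 0.1219; -0.0952]  nu=[-0.1355]  x^+=[-3.0275, -2.6364, -4.2453]  P^+=[0.4216 0.0241 0.1065; 0.0241 0.4825 0.1238; 0.1065 0.1238 1.2636]
step 2: x^-=[-3.1859, -2.5672, -6.0328]  P^-=[0.9121 0.1776 -0.0823; 0.1776 0.5980 0.2148; -0.0823 0.2148 2.1660]  S=[1.5961]  K=[0.5931; 0.1412; -0.2241]  nu=[0.8050]  x^+=[-2.7084, -2.4535, -6.2131]  P^+=[0.3505 0.0440 0.1298; 0.0440 0.5662 0.2653; 0.1298 0.2653 2.0859]
step 3: x^-=[-2.2662, -2.3716, -8.3569]  P^-=[0.8426 0.1687 -0.2754; 0.1687 0.6535 0.3662; -0.2754 0.3662 3.4480]  S=[1.5989]  K=[0.5648; 0.1266; -0.4444]  nu=[-0.0055]  x^+=[-2.2693, -2.3723, -8.3544]  P^+=[0.3325 0.0544 0.1259; 0.0544 0.6279 0.4561; 0.1259 0.4561 3.1322]

P_post[1,0] = 0.0544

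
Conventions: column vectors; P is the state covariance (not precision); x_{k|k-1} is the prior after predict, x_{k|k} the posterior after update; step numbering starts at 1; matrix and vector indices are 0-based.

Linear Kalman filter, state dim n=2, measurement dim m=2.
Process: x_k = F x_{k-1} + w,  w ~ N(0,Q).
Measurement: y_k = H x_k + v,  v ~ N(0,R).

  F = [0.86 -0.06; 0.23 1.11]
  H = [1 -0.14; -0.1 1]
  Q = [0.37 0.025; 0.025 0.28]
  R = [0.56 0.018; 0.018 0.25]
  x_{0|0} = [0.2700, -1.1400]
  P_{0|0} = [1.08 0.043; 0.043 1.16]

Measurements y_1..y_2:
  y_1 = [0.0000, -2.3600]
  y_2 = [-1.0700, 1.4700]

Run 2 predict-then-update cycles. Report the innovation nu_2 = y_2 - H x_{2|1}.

step 1: x^-=[0.3006, -1.2033]  P^-=[1.1685 0.2018; 0.2018 1.7883]  S=[1.7070 -0.1446; -0.1446 2.0096]  K=[0.6757 0.0909; 0.0464 0.8832]  nu=[-0.4691, -1.1266]  x^+=[-0.1187, -2.2201]  P^+=[0.3904 0.0739; 0.0739 0.2290]
step 2: x^-=[0.0311, -2.4916]  P^-=[0.6519 0.1565; 0.1565 0.6206]  S=[1.1802 0.0246; 0.0246 0.8458]  K=[0.5319 0.0925; 0.0441 0.7139]  nu=[-1.4499, 3.9647]  x^+=[-0.3734, 0.2750]  P^+=[0.3084 0.0635; 0.0635 0.1856]

innov = [-1.4499, 3.9647]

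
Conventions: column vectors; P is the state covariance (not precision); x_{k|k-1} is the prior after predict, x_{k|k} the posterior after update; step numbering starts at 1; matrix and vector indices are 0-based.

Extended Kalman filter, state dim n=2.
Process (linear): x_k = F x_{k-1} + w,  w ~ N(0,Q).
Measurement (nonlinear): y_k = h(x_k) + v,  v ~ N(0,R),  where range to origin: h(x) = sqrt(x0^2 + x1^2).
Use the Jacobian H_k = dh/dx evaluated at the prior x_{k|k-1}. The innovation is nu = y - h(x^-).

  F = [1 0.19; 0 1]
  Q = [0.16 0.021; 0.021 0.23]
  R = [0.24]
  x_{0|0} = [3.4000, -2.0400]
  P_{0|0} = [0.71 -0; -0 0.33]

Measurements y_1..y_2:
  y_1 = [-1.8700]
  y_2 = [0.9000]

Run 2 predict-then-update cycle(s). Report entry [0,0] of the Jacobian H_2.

H_jac[0,0] = -0.8734

step 1: x^-=[3.0124, -2.0400]  P^-=[0.8819 0.0837; 0.0837 0.5600]  H_jac=[0.8280 -0.5607]  S=[0.9430]  K=[0.7246; -0.2595]  nu=[-5.5082]  x^+=[-0.9789, -0.6106]  P^+=[0.3868 0.2610; 0.2610 0.4965]
step 2: x^-=[-1.0949, -0.6106]  P^-=[0.6639 0.3763; 0.3763 0.7265]  H_jac=[-0.8734 -0.4871]  S=[1.2389]  K=[-0.6160; -0.5509]  nu=[-0.3537]  x^+=[-0.8771, -0.4158]  P^+=[0.1938 -0.0441; -0.0441 0.3505]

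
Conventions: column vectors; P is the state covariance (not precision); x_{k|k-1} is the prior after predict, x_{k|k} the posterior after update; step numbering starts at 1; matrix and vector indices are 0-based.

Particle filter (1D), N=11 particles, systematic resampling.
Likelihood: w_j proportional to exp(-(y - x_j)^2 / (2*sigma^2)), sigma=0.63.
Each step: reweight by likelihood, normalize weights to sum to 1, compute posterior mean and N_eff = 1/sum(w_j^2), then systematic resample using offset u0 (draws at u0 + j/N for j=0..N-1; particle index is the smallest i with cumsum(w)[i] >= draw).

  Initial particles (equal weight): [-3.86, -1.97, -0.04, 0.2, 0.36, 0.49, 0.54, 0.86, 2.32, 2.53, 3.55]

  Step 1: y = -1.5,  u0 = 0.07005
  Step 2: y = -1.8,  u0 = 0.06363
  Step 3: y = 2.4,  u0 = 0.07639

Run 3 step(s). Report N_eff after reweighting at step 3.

N_eff = 11.0000

step 1: w=[0.0010, 0.8621, 0.0777, 0.0299, 0.0146, 0.0078, 0.0060, 0.0010, 0.0000, 0.0000, 0.0000]  mean=-1.6862  Neff=1.3326  idx=[1, 1, 1, 1, 1, 1, 1, 1, 1, 2, 4]
step 2: w=[0.1108, 0.1108, 0.1108, 0.1108, 0.1108, 0.1108, 0.1108, 0.1108, 0.1108, 0.0023, 0.0003]  mean=-1.9648  Neff=9.0473  idx=[0, 1, 2, 3, 3, 4, 5, 6, 7, 7, 8]
step 3: w=[0.0909, 0.0909, 0.0909, 0.0909, 0.0909, 0.0909, 0.0909, 0.0909, 0.0909, 0.0909, 0.0909]  mean=-1.9700  Neff=11.0000  idx=[0, 1, 2, 3, 4, 5, 6, 7, 8, 9, 10]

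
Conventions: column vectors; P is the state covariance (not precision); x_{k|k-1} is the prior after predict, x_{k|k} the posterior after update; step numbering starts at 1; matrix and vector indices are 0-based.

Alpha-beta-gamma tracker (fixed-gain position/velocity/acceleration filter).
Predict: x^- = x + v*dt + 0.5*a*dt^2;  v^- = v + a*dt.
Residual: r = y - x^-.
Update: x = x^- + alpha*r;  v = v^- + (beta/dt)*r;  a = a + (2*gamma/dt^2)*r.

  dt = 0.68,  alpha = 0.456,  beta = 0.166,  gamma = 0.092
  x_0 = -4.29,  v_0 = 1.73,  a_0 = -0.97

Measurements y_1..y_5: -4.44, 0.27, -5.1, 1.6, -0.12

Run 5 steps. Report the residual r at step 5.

step 1: x_pred=-3.3379  r=-1.1021  x^+=-3.8404  v^+=0.8013  a^+=-1.4086
step 2: x_pred=-3.6212  r=3.8912  x^+=-1.8468  v^+=0.7934  a^+=0.1398
step 3: x_pred=-1.2749  r=-3.8251  x^+=-3.0192  v^+=-0.0453  a^+=-1.3823
step 4: x_pred=-3.3695  r=4.9695  x^+=-1.1034  v^+=0.2280  a^+=0.5952
step 5: x_pred=-0.8108  r=0.6908  x^+=-0.4958  v^+=0.8014  a^+=0.8701

resid = 0.6908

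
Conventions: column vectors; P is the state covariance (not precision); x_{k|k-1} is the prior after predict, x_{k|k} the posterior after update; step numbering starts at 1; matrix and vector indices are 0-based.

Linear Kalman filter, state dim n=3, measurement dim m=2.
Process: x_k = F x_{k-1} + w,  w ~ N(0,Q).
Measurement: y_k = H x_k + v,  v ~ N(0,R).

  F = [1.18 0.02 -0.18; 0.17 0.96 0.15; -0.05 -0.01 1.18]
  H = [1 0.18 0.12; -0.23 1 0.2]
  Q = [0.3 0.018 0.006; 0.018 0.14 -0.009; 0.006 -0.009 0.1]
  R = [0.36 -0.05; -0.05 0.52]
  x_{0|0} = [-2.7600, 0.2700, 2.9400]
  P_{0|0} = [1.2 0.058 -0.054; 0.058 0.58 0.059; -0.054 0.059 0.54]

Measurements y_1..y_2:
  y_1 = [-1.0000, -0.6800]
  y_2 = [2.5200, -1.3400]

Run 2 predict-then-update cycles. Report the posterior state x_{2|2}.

step 1: x^-=[-3.7806, 0.2310, 3.6045]  P^-=[2.0139 0.3033 -0.2545; 0.3033 0.7545 0.1242; -0.2545 0.1242 0.8600]  S=[2.4641 -0.0905; -0.0905 1.3491]  K=[0.8233 -0.1010; 0.2041 0.5397; -0.0428 0.2601]  nu=[2.3065, -2.5014]  x^+=[-1.6289, -0.6484, 2.8552]  P^+=[0.3147 0.0012 -0.1125; 0.0012 0.2789 -0.0409; -0.1125 -0.0409 0.7622]
step 2: x^-=[-2.4490, -0.4711, 3.4570]  P^-=[0.8112 0.0577 -0.3332; 0.0577 0.4061 0.0525; -0.3332 0.0525 1.1763]  S=[1.1444 -0.1292; -0.1292 1.0412]  K=[0.6712 -0.1045; 0.1659 0.4080; -0.1218 0.3349]  nu=[4.6390, -2.1236]  x^+=[0.8866, -0.5679, 2.1809]  P^+=[0.2662 0.0078 -0.1726; 0.0078 0.2188 -0.0659; -0.1726 -0.0659 1.0321]

x_post = [0.8866, -0.5679, 2.1809]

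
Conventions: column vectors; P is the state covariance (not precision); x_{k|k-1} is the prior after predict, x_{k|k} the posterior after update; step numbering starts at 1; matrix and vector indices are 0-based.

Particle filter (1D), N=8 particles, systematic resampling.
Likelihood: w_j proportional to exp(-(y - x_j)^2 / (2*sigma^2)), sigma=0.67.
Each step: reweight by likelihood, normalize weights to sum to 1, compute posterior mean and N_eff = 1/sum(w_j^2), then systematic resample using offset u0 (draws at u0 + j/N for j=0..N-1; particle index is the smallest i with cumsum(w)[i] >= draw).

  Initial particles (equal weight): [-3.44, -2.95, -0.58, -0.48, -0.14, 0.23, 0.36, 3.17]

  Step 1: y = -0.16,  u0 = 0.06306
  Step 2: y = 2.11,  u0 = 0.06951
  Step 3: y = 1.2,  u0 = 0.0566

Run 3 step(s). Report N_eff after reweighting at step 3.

N_eff = 7.4477

step 1: w=[0.0000, 0.0000, 0.1912, 0.2076, 0.2326, 0.1964, 0.1722, 0.0000]  mean=-0.1361  Neff=4.9513  idx=[2, 2, 3, 4, 4, 5, 5, 6]
step 2: w=[0.0039, 0.0039, 0.0071, 0.0443, 0.0443, 0.2429, 0.2429, 0.4108]  mean=0.2392  Neff=3.4399  idx=[4, 5, 5, 6, 6, 7, 7, 7]
step 3: w=[0.0466, 0.1207, 0.1207, 0.1207, 0.1207, 0.1569, 0.1569, 0.1569]  mean=0.2739  Neff=7.4477  idx=[1, 2, 3, 4, 5, 5, 6, 7]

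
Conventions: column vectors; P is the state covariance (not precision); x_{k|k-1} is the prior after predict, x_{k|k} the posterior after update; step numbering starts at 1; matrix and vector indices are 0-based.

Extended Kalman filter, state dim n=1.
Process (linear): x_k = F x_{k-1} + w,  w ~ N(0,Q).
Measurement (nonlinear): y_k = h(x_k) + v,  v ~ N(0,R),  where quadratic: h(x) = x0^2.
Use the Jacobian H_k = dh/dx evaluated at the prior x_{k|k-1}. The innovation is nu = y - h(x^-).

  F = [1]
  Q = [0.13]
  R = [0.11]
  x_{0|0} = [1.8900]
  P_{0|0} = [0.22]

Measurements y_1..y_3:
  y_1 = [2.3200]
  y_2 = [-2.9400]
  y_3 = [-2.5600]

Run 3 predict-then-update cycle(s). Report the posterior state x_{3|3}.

x_post = [0.1434]

step 1: x^-=[1.8900]  P^-=[0.3500]  H_jac=[3.7800]  S=[5.1109]  K=[0.2589]  nu=[-1.2521]  x^+=[1.5659]  P^+=[0.0075]
step 2: x^-=[1.5659]  P^-=[0.1375]  H_jac=[3.1318]  S=[1.4589]  K=[0.2952]  nu=[-5.3920]  x^+=[-0.0260]  P^+=[0.0104]
step 3: x^-=[-0.0260]  P^-=[0.1404]  H_jac=[-0.0520]  S=[0.1104]  K=[-0.0662]  nu=[-2.5607]  x^+=[0.1434]  P^+=[0.1399]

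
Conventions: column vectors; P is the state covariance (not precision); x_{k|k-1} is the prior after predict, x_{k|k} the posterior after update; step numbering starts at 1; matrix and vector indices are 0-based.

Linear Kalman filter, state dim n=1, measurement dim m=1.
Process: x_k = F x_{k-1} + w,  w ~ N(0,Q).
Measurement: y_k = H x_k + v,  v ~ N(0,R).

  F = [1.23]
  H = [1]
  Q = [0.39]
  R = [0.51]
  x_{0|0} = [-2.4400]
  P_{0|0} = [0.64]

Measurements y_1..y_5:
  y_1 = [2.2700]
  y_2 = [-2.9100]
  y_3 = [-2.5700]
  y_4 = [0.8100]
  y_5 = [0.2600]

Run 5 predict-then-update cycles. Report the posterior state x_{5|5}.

step 1: x^-=[-3.0012]  P^-=[1.3583]  S=[1.8683]  K=[0.7270]  nu=[5.2712]  x^+=[0.8311]  P^+=[0.3708]
step 2: x^-=[1.0222]  P^-=[0.9510]  S=[1.4610]  K=[0.6509]  nu=[-3.9322]  x^+=[-1.5373]  P^+=[0.3320]
step 3: x^-=[-1.8909]  P^-=[0.8922]  S=[1.4022]  K=[0.6363]  nu=[-0.6791]  x^+=[-2.3230]  P^+=[0.3245]
step 4: x^-=[-2.8573]  P^-=[0.8810]  S=[1.3910]  K=[0.6333]  nu=[3.6673]  x^+=[-0.5346]  P^+=[0.3230]
step 5: x^-=[-0.6576]  P^-=[0.8787]  S=[1.3887]  K=[0.6327]  nu=[0.9176]  x^+=[-0.0770]  P^+=[0.3227]

x_post = [-0.0770]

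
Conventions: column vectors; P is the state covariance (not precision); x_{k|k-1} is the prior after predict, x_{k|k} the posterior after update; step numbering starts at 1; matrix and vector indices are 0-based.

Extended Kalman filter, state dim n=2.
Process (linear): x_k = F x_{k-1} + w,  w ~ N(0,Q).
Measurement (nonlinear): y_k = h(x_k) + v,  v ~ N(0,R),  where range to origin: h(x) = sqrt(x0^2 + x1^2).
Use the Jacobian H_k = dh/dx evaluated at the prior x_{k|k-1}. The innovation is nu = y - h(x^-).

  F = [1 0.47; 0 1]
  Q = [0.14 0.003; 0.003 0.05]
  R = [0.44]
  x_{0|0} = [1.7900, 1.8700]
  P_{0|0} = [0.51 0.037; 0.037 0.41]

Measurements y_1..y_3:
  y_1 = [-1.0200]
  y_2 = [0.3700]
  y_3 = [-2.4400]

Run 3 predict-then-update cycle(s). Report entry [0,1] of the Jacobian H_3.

H_jac[0,1] = 0.5934

step 1: x^-=[2.6689, 1.8700]  P^-=[0.7753 0.2327; 0.2327 0.4600]  H_jac=[0.8190 0.5738]  S=[1.3302]  K=[0.5777; 0.3417]  nu=[-4.2788]  x^+=[0.1969, 0.4079]  P^+=[0.3313 -0.0299; -0.0299 0.3047]
step 2: x^-=[0.3886, 0.4079]  P^-=[0.5105 0.1163; 0.1163 0.3547]  H_jac=[0.6897 0.7241]  S=[0.9850]  K=[0.4430; 0.3422]  nu=[-0.1934]  x^+=[0.3029, 0.3418]  P^+=[0.3172 -0.0330; -0.0330 0.2394]
step 3: x^-=[0.4635, 0.3418]  P^-=[0.4791 0.0825; 0.0825 0.2894]  H_jac=[0.8049 0.5934]  S=[0.9311]  K=[0.4667; 0.2557]  nu=[-3.0159]  x^+=[-0.9441, -0.4295]  P^+=[0.2763 -0.0286; -0.0286 0.2285]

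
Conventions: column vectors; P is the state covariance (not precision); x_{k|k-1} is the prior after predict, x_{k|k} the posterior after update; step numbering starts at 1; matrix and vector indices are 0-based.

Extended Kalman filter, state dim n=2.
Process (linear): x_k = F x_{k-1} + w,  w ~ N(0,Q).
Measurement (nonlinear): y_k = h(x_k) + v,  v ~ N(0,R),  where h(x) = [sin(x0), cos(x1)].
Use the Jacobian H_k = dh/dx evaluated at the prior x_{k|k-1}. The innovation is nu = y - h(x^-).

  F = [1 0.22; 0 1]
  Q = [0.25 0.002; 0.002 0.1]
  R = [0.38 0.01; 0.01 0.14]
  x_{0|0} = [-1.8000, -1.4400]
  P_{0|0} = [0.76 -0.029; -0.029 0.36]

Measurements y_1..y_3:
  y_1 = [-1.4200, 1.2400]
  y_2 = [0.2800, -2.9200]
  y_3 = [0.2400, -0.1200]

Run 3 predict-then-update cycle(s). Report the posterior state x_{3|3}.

x_post = [-3.2325, -2.2884]

step 1: x^-=[-2.1168, -1.4400]  P^-=[1.0147 0.0522; 0.0522 0.4600]  H_jac=[-0.5193 0.0000; 0.0000 0.9915]  S=[0.6536 -0.0169; -0.0169 0.5922]  K=[-0.8045 0.0645; -0.0216 0.7695]  nu=[-0.5654, 1.1096]  x^+=[-1.5904, -0.5739]  P^+=[0.5875 0.0010; 0.0010 0.1084]
step 2: x^-=[-1.7167, -0.5739]  P^-=[0.8431 0.0268; 0.0268 0.2084]  H_jac=[-0.1454 0.0000; 0.0000 0.5429]  S=[0.3978 0.0079; 0.0079 0.2014]  K=[-0.3098 0.0845; -0.0210 0.5626]  nu=[1.2694, -3.7598]  x^+=[-2.4275, -2.7158]  P^+=[0.8039 0.0161; 0.0161 0.1447]
step 3: x^-=[-3.0250, -2.7158]  P^-=[1.0680 0.0499; 0.0499 0.2447]  H_jac=[-0.9932 0.0000; 0.0000 0.4130]  S=[1.4336 -0.0105; -0.0105 0.1817]  K=[-0.7394 0.0708; -0.0305 0.5543]  nu=[0.3563, 0.7907]  x^+=[-3.2325, -2.2884]  P^+=[0.2822 0.0061; 0.0061 0.1872]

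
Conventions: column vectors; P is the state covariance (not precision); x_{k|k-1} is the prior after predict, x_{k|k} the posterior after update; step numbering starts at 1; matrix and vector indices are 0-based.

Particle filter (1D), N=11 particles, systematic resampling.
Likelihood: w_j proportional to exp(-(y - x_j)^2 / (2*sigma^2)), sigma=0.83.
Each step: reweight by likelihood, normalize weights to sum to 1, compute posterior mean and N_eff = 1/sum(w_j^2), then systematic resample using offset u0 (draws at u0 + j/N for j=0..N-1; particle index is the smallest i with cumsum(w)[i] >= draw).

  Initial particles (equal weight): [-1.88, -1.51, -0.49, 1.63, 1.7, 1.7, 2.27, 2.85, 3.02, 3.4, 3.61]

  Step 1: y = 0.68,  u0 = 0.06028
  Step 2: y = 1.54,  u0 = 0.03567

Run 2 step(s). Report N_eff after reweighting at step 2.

step 1: w=[0.0041, 0.0147, 0.1774, 0.2489, 0.2252, 0.2252, 0.0765, 0.0157, 0.0090, 0.0022, 0.0009]  mean=1.3111  Neff=4.9680  idx=[2, 2, 3, 3, 3, 4, 4, 5, 5, 5, 6]
step 2: w=[0.0058, 0.0058, 0.1147, 0.1147, 0.1147, 0.1132, 0.1132, 0.1132, 0.1132, 0.1132, 0.0783]  mean=1.6952  Neff=9.1127  idx=[2, 3, 3, 4, 5, 6, 6, 7, 8, 9, 10]

N_eff = 9.1127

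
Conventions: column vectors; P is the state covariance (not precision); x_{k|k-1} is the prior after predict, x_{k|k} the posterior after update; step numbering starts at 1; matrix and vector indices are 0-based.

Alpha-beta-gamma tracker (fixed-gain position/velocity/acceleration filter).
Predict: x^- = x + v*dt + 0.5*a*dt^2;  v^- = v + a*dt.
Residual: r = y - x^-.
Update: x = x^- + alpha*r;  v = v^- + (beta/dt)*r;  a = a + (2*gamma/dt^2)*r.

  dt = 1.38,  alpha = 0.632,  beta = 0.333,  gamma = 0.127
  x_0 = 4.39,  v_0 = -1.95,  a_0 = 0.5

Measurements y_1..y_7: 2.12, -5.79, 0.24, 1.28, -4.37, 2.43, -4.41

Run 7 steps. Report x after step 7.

step 1: x_pred=2.1751  r=-0.0551  x^+=2.1403  v^+=-1.2733  a^+=0.4927
step 2: x_pred=0.8522  r=-6.6422  x^+=-3.3457  v^+=-2.1962  a^+=-0.3933
step 3: x_pred=-6.7509  r=6.9909  x^+=-2.3327  v^+=-1.0520  a^+=0.5392
step 4: x_pred=-3.2710  r=4.5510  x^+=-0.3948  v^+=0.7902  a^+=1.1462
step 5: x_pred=1.7871  r=-6.1571  x^+=-2.1042  v^+=0.8862  a^+=0.3249
step 6: x_pred=-0.5718  r=3.0018  x^+=1.3253  v^+=2.0590  a^+=0.7253
step 7: x_pred=4.8573  r=-9.2673  x^+=-0.9996  v^+=0.8237  a^+=-0.5107

x_post = -0.9996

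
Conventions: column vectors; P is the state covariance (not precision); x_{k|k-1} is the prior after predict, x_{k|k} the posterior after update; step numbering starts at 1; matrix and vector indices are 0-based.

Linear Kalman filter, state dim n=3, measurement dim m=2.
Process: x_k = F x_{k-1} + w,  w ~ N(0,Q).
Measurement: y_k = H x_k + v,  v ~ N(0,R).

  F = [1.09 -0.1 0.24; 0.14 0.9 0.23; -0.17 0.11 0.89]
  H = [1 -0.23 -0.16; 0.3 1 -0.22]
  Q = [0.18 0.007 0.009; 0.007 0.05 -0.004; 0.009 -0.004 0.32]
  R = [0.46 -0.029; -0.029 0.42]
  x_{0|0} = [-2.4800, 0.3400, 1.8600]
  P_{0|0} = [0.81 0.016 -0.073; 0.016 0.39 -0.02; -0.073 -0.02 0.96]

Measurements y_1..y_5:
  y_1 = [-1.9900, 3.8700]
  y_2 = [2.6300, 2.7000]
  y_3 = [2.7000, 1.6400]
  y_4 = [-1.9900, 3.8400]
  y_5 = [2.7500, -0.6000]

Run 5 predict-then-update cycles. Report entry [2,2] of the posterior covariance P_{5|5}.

P_post[2,2] = 0.9850

step 1: x^-=[-2.2908, 0.3866, 2.1144]  P^-=[1.1608 0.1394 -0.0047; 0.1394 0.4236 0.1869; -0.0047 0.1869 1.1261]  S=[1.6232 0.3720; 0.3720 1.0046]  K=[0.6386 0.2499; -0.0977 0.4585; -0.1379 -0.0109]  nu=[0.7280, 4.6358]  x^+=[-0.6673, 2.4412, 1.9633]  P^+=[0.3174 0.0256 0.1564; 0.0256 0.2302 0.1932; 0.1564 0.1932 1.0940]
step 2: x^-=[-0.5003, 2.5552, 2.1293]  P^-=[0.6894 0.2016 0.3181; 0.2016 0.3971 0.4046; 0.3181 0.4046 1.1881]  S=[1.0361 0.1865; 0.1865 0.8376]  K=[0.5196 0.2884; -0.0367 0.4482; -0.0184 0.2891]  nu=[4.0586, 0.7633]  x^+=[1.8287, 2.7483, 2.2754]  P^+=[0.2841 0.0717 0.2311; 0.0717 0.2336 0.2990; 0.2311 0.2990 1.1197]
step 3: x^-=[2.2646, 3.2528, 2.0166]  P^-=[0.6753 0.2838 0.3988; 0.2838 0.4607 0.4985; 0.3988 0.4985 1.2039]  S=[0.9690 0.2128; 0.2128 0.8981]  K=[0.4918 0.3274; -0.0057 0.4870; 0.0085 0.3914]  nu=[1.5062, -1.8486]  x^+=[2.4001, 2.3439, 1.3059]  P^+=[0.2762 0.0928 0.2381; 0.0928 0.2488 0.3270; 0.2381 0.3270 1.0649]
step 4: x^-=[2.6952, 2.7459, 1.0121]  P^-=[0.6606 0.3061 0.3961; 0.3061 0.4874 0.5098; 0.3961 0.5098 1.1630]  S=[0.9462 0.2210; 0.2210 0.9301]  K=[0.4786 0.3347; 0.0016 0.5017; 0.0047 0.3996]  nu=[-3.8917, 0.5082]  x^+=[1.0025, 2.9947, 1.1970]  P^+=[0.2688 0.0960 0.2269; 0.0960 0.2529 0.3226; 0.2269 0.3226 1.0136]
step 5: x^-=[1.0806, 3.1109, 1.2244]  P^-=[0.6426 0.3008 0.3767; 0.3008 0.4861 0.4949; 0.3767 0.4949 1.1246]  S=[0.9347 0.2165; 0.2165 0.9313]  K=[0.4724 0.3312; 0.0013 0.5016; -0.0010 0.3873]  nu=[2.5808, -3.7658]  x^+=[1.0525, 1.2254, -0.2366]  P^+=[0.2642 0.0941 0.2181; 0.0941 0.2515 0.3140; 0.2181 0.3140 0.9850]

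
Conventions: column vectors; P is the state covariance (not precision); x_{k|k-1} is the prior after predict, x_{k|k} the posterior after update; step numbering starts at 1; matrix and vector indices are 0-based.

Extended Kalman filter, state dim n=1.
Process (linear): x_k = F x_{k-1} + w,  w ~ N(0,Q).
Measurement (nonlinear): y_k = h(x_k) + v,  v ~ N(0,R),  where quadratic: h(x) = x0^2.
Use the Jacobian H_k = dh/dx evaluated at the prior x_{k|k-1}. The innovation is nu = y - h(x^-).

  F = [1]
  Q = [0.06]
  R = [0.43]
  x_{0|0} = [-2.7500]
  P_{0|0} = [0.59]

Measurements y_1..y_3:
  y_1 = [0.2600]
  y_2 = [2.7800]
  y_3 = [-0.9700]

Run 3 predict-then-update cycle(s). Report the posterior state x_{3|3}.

x_post = [-0.8416]

step 1: x^-=[-2.7500]  P^-=[0.6500]  H_jac=[-5.5000]  S=[20.0925]  K=[-0.1779]  nu=[-7.3025]  x^+=[-1.4507]  P^+=[0.0139]
step 2: x^-=[-1.4507]  P^-=[0.0739]  H_jac=[-2.9014]  S=[1.0522]  K=[-0.2038]  nu=[0.6755]  x^+=[-1.5884]  P^+=[0.0302]
step 3: x^-=[-1.5884]  P^-=[0.0902]  H_jac=[-3.1767]  S=[1.3403]  K=[-0.2138]  nu=[-3.4929]  x^+=[-0.8416]  P^+=[0.0289]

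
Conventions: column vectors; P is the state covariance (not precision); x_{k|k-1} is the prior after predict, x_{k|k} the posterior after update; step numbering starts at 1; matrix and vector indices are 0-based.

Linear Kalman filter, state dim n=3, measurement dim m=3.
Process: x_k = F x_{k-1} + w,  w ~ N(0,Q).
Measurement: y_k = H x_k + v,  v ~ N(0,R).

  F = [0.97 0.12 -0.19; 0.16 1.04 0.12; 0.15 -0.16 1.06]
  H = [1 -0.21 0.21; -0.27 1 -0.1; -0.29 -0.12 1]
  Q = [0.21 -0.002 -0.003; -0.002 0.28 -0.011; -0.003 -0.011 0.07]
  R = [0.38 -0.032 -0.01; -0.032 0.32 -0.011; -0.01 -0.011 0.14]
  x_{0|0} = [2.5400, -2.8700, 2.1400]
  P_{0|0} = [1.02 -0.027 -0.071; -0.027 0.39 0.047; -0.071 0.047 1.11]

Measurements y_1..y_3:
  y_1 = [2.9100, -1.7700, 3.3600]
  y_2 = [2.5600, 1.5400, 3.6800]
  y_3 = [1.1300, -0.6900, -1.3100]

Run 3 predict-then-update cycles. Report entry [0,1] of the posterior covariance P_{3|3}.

P_post[0,1] = 0.0668

step 1: x^-=[1.7128, -2.3216, 3.1086]  P^-=[1.2331 0.1372 -0.1455; 0.1372 0.7439 0.1238; -0.1455 0.1238 1.3129]  S=[1.5742 -0.3524 -0.2470; -0.3524 1.0603 -0.0100; -0.2470 -0.0100 1.6315]  K=[0.7285 0.0693 -0.2077; 0.1678 0.7110 0.0265; 0.2259 0.1131 0.8563]  nu=[0.0569, 1.3249, 0.4695]  x^+=[1.7485, -1.3575, 3.6734]  P^+=[0.2826 0.0829 0.0548; 0.0829 0.2491 0.0482; 0.0548 0.0482 0.1381]
step 2: x^-=[0.8352, -0.6913, 4.3733]  P^-=[0.4814 0.1509 0.0565; 0.1509 0.6003 0.0451; 0.0565 0.0451 0.2350]  S=[0.8546 -0.1319 -0.0516; -0.1319 0.8703 -0.0757; -0.0516 -0.0757 0.3910]  K=[0.5429 0.0850 -0.1707; 0.1393 0.6558 -0.0355; 0.1606 0.0823 0.5823]  nu=[0.6613, 2.8941, -0.5341]  x^+=[1.5315, 1.3178, 4.4068]  P^+=[0.2122 0.0730 0.0400; 0.0730 0.2290 0.0351; 0.0400 0.0351 0.0948]
step 3: x^-=[0.8064, 2.1444, 4.6901]  P^-=[0.4170 0.1294 0.0399; 0.1294 0.5691 0.0231; 0.0399 0.0231 0.1845]  S=[0.7906 -0.1321 -0.0534; -0.1321 0.8490 -0.0847; -0.0534 -0.0847 0.3481]  K=[0.5040 0.0755 -0.1816; 0.1212 0.6390 -0.0636; 0.1402 0.0671 0.5267]  nu=[-0.2110, -2.1476, -5.5089]  x^+=[1.5386, 1.0972, 1.6148]  P^+=[0.1978 0.0668 0.0341; 0.0668 0.2222 0.0289; 0.0341 0.0289 0.0850]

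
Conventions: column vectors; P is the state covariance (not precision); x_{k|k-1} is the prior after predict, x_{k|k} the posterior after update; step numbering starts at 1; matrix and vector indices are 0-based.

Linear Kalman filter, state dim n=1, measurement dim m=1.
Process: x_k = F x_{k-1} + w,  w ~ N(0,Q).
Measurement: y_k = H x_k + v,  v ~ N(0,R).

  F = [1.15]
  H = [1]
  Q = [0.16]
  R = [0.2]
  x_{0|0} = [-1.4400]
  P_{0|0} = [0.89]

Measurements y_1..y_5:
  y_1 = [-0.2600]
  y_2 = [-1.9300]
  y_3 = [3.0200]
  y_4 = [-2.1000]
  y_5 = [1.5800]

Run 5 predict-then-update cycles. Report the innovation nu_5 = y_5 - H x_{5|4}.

innov = [2.4379]

step 1: x^-=[-1.6560]  P^-=[1.3370]  S=[1.5370]  K=[0.8699]  nu=[1.3960]  x^+=[-0.4416]  P^+=[0.1740]
step 2: x^-=[-0.5079]  P^-=[0.3901]  S=[0.5901]  K=[0.6611]  nu=[-1.4221]  x^+=[-1.4480]  P^+=[0.1322]
step 3: x^-=[-1.6652]  P^-=[0.3349]  S=[0.5349]  K=[0.6261]  nu=[4.6852]  x^+=[1.2680]  P^+=[0.1252]
step 4: x^-=[1.4582]  P^-=[0.3256]  S=[0.5256]  K=[0.6195]  nu=[-3.5582]  x^+=[-0.7460]  P^+=[0.1239]
step 5: x^-=[-0.8579]  P^-=[0.3239]  S=[0.5239]  K=[0.6182]  nu=[2.4379]  x^+=[0.6492]  P^+=[0.1236]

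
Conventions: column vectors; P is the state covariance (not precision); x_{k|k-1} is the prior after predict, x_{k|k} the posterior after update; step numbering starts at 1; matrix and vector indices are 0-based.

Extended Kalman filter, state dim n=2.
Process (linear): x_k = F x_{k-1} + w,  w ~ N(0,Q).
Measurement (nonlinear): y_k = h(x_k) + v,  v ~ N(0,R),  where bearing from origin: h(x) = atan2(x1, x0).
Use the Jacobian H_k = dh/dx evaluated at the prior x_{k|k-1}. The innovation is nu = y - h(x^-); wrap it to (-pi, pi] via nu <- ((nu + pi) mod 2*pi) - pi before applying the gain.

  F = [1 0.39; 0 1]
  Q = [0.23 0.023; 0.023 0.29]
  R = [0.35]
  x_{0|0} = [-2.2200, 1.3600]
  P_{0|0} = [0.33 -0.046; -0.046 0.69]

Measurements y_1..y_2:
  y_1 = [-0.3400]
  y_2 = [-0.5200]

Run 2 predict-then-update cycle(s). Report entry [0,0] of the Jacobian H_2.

step 1: x^-=[-1.6896, 1.3600]  P^-=[0.6291 0.2461; 0.2461 0.9800]  H_jac=[-0.2891 -0.3592]  S=[0.5801]  K=[-0.4659; -0.7294]  nu=[-2.8039]  x^+=[-0.3834, 3.4051]  P^+=[0.5032 0.0490; 0.0490 0.6714]
step 2: x^-=[0.9446, 3.4051]  P^-=[0.8735 0.3338; 0.3338 0.9614]  H_jac=[-0.2727 0.0756]  S=[0.4067]  K=[-0.5236; -0.0450]  nu=[-1.8202]  x^+=[1.8977, 3.4870]  P^+=[0.7620 0.3242; 0.3242 0.9606]

H_jac[0,0] = -0.2727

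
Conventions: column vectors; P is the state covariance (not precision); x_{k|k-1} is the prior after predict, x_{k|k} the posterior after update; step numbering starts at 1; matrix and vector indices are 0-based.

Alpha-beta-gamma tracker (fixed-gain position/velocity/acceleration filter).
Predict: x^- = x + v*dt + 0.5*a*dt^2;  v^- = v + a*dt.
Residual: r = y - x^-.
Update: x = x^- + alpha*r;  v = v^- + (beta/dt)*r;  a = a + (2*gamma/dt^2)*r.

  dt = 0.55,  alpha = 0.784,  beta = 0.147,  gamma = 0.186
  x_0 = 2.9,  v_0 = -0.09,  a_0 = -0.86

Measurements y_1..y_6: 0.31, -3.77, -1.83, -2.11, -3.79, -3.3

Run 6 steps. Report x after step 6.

x_post = -3.7801

step 1: x_pred=2.7204  r=-2.4104  x^+=0.8307  v^+=-1.2072  a^+=-3.8242
step 2: x_pred=-0.4117  r=-3.3583  x^+=-3.0446  v^+=-4.2081  a^+=-7.9540
step 3: x_pred=-6.5621  r=4.7321  x^+=-2.8521  v^+=-7.3181  a^+=-2.1347
step 4: x_pred=-7.2000  r=5.0900  x^+=-3.2094  v^+=-7.1318  a^+=4.1247
step 5: x_pred=-6.5080  r=2.7180  x^+=-4.3771  v^+=-4.1367  a^+=7.4672
step 6: x_pred=-5.5229  r=2.2229  x^+=-3.7801  v^+=0.5644  a^+=10.2008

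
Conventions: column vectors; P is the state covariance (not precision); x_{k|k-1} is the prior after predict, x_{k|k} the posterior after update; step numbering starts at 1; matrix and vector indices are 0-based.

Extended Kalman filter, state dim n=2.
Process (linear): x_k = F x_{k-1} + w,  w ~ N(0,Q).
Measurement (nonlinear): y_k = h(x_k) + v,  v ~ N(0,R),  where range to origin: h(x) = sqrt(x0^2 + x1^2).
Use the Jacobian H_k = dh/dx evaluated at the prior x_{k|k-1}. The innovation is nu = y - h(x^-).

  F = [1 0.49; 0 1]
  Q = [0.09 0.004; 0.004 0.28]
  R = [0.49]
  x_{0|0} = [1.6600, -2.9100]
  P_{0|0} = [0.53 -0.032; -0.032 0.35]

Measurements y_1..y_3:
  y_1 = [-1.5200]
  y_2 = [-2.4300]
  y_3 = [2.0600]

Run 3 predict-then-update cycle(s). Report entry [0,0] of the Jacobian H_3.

H_jac[0,0] = -0.9232

step 1: x^-=[0.2341, -2.9100]  P^-=[0.6727 0.1435; 0.1435 0.6300]  H_jac=[0.0802 -0.9968]  S=[1.0973]  K=[-0.0812; -0.5618]  nu=[-4.4394]  x^+=[0.5946, -0.4160]  P^+=[0.6654 0.0934; 0.0934 0.2837]
step 2: x^-=[0.3907, -0.4160]  P^-=[0.9151 0.2364; 0.2364 0.5637]  H_jac=[0.6846 -0.7289]  S=[0.9824]  K=[0.4623; -0.2535]  nu=[-3.0007]  x^+=[-0.9964, 0.3446]  P^+=[0.7052 0.3516; 0.3516 0.5006]
step 3: x^-=[-0.8276, 0.3446]  P^-=[1.2599 0.6008; 0.6008 0.7806]  H_jac=[-0.9232 0.3844]  S=[1.2526]  K=[-0.7441; -0.2033]  nu=[1.1636]  x^+=[-1.6934, 0.1081]  P^+=[0.5663 0.4114; 0.4114 0.7288]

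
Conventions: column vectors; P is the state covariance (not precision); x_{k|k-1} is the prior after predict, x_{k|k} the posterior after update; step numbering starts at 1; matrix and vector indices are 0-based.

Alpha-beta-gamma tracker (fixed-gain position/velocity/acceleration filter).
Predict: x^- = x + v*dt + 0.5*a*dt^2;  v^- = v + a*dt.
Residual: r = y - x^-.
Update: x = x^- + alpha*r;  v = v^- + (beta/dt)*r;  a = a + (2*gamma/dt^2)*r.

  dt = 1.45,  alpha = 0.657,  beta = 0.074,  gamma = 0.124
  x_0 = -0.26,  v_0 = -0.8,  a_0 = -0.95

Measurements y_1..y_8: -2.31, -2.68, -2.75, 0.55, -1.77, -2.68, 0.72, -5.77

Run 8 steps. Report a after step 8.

step 1: x_pred=-2.4187  r=0.1087  x^+=-2.3473  v^+=-2.1720  a^+=-0.9372
step 2: x_pred=-6.4818  r=3.8018  x^+=-3.9840  v^+=-3.3368  a^+=-0.4887
step 3: x_pred=-9.3362  r=6.5862  x^+=-5.0091  v^+=-3.7094  a^+=0.2881
step 4: x_pred=-10.0848  r=10.6348  x^+=-3.0977  v^+=-2.7488  a^+=1.5426
step 5: x_pred=-5.4619  r=3.6919  x^+=-3.0363  v^+=-0.3237  a^+=1.9780
step 6: x_pred=-1.4263  r=-1.2537  x^+=-2.2500  v^+=2.4805  a^+=1.8302
step 7: x_pred=3.2707  r=-2.5507  x^+=1.5949  v^+=5.0040  a^+=1.5293
step 8: x_pred=10.4584  r=-16.2284  x^+=-0.2037  v^+=6.3933  a^+=-0.3849

a_post = -0.3849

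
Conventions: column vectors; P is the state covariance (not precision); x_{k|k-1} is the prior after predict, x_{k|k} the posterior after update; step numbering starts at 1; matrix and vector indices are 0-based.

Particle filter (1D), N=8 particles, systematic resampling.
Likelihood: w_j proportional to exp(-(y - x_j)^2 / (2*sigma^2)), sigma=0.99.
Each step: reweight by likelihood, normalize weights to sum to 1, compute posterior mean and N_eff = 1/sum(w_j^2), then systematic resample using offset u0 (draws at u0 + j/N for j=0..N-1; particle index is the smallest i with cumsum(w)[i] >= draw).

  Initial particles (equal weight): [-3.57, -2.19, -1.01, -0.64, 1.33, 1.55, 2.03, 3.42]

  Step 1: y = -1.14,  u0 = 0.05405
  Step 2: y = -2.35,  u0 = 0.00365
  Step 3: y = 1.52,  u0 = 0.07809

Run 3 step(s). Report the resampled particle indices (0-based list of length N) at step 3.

step 1: w=[0.0192, 0.2221, 0.3864, 0.3430, 0.0173, 0.0097, 0.0023, 0.0000]  mean=-1.1216  Neff=3.1543  idx=[1, 1, 2, 2, 2, 3, 3, 3]
step 2: w=[0.2564, 0.2564, 0.1039, 0.1039, 0.1039, 0.0584, 0.0584, 0.0584]  mean=-1.5503  Neff=5.7419  idx=[0, 0, 0, 1, 1, 3, 4, 5]
step 3: w=[0.0051, 0.0051, 0.0051, 0.0051, 0.0051, 0.2202, 0.2202, 0.5338]  mean=-0.8429  Neff=2.6173  idx=[5, 5, 6, 6, 7, 7, 7, 7]

resampled_idx = [5, 5, 6, 6, 7, 7, 7, 7]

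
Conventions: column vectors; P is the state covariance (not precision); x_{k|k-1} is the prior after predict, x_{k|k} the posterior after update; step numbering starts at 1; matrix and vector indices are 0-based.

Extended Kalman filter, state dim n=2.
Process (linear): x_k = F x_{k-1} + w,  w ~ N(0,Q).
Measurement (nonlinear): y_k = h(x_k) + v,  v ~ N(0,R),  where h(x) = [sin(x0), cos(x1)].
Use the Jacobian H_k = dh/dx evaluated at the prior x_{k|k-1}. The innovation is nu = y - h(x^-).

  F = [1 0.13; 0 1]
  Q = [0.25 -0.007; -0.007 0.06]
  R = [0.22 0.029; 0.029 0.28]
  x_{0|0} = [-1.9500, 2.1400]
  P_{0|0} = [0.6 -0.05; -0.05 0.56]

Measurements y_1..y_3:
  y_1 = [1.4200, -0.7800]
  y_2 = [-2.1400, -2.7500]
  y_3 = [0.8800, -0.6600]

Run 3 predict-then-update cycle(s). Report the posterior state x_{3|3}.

step 1: x^-=[-1.6718, 2.1400]  P^-=[0.8465 0.0158; 0.0158 0.6200]  H_jac=[-0.1008 0.0000; 0.0000 -0.8423]  S=[0.2286 0.0303; 0.0303 0.7199]  K=[-0.3730 -0.0028; 0.0898 -0.7292]  nu=[2.4149, -0.2410]  x^+=[-2.5719, 2.5327]  P^+=[0.8146 0.0138; 0.0138 0.2393]
step 2: x^-=[-2.2426, 2.5327]  P^-=[1.0722 0.0379; 0.0379 0.2993]  H_jac=[-0.6224 0.0000; 0.0000 -0.5720]  S=[0.6354 0.0425; 0.0425 0.3779]  K=[-1.0544 0.0612; -0.0069 -0.4522]  nu=[-1.3573, -1.9297]  x^+=[-0.9295, 3.4147]  P^+=[0.3699 0.0235; 0.0235 0.2217]
step 3: x^-=[-0.4856, 3.4147]  P^-=[0.6297 0.0453; 0.0453 0.2817]  H_jac=[0.8844 0.0000; 0.0000 0.2697]  S=[0.7125 0.0398; 0.0398 0.3005]  K=[0.7851 -0.0633; 0.0424 0.2472]  nu=[1.3468, 0.3029]  x^+=[0.5526, 3.5467]  P^+=[0.1932 0.0187; 0.0187 0.2612]

x_post = [0.5526, 3.5467]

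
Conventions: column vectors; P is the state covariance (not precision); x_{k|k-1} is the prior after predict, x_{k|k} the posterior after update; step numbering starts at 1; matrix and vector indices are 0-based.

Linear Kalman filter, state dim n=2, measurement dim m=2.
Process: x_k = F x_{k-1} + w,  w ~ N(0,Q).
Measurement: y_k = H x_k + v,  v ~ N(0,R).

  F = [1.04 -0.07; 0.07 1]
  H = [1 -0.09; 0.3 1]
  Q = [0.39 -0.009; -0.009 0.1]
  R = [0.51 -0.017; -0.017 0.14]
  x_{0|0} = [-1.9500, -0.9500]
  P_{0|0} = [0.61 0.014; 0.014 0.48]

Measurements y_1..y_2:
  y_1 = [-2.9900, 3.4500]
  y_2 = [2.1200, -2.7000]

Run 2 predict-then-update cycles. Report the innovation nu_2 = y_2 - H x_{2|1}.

innov = [4.3142, -4.9728]

step 1: x^-=[-1.9615, -1.0865]  P^-=[1.0501 0.0163; 0.0163 0.5849]  S=[1.5619 0.2612; 0.2612 0.8292]  K=[0.6382 0.1985; -0.1502 0.7586]  nu=[-1.1263, 5.1250]  x^+=[-1.6629, 2.9704]  P^+=[0.3151 -0.0776; -0.0776 0.1320]
step 2: x^-=[-1.9374, 2.8540]  P^-=[0.7428 -0.0756; -0.0756 0.2227]  S=[1.2682 0.1122; 0.1122 0.3842]  K=[0.5719 0.2161; -0.1247 0.5571]  nu=[4.3142, -4.9728]  x^+=[-0.5447, -0.4543]  P^+=[0.2822 -0.0641; -0.0641 0.0994]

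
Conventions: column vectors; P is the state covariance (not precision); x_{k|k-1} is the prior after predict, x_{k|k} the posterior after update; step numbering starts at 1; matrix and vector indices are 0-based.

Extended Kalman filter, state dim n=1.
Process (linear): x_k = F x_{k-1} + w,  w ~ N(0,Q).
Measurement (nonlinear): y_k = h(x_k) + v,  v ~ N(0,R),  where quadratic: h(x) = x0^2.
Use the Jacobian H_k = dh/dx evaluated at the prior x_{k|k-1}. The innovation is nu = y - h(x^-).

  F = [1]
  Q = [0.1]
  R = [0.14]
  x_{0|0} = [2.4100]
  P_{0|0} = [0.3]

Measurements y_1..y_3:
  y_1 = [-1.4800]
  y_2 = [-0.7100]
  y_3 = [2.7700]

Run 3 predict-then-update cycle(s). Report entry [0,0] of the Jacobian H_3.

H_jac[0,0] = 0.6237

step 1: x^-=[2.4100]  P^-=[0.4000]  H_jac=[4.8200]  S=[9.4330]  K=[0.2044]  nu=[-7.2881]  x^+=[0.9204]  P^+=[0.0059]
step 2: x^-=[0.9204]  P^-=[0.1059]  H_jac=[1.8408]  S=[0.4990]  K=[0.3908]  nu=[-1.5571]  x^+=[0.3118]  P^+=[0.0297]
step 3: x^-=[0.3118]  P^-=[0.1297]  H_jac=[0.6237]  S=[0.1905]  K=[0.4248]  nu=[2.6728]  x^+=[1.4472]  P^+=[0.0954]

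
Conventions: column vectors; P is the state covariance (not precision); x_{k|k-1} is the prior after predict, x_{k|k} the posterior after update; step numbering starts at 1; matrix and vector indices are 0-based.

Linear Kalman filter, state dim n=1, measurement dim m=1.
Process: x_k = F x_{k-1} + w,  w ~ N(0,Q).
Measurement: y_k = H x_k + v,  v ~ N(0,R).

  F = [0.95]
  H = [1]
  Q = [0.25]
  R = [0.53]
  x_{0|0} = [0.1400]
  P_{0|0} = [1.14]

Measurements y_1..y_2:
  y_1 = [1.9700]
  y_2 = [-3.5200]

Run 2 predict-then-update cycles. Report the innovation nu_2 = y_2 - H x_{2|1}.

innov = [-4.8802]

step 1: x^-=[0.1330]  P^-=[1.2788]  S=[1.8088]  K=[0.7070]  nu=[1.8370]  x^+=[1.4318]  P^+=[0.3747]
step 2: x^-=[1.3602]  P^-=[0.5882]  S=[1.1182]  K=[0.5260]  nu=[-4.8802]  x^+=[-1.2069]  P^+=[0.2788]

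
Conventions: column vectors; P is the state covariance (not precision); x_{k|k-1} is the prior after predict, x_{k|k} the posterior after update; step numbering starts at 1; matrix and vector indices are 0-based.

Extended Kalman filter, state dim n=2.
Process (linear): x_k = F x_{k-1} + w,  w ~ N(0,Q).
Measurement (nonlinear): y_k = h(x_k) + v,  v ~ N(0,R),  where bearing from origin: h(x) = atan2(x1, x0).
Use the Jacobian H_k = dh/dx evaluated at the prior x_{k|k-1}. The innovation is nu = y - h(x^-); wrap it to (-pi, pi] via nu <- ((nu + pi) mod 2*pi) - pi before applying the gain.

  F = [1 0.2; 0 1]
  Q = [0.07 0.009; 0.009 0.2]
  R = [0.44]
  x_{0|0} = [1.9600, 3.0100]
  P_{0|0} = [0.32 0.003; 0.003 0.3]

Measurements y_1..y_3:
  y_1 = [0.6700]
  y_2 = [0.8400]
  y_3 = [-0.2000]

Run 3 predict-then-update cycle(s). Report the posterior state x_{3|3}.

step 1: x^-=[2.5620, 3.0100]  P^-=[0.4032 0.0720; 0.0720 0.5000]  H_jac=[-0.1927 0.1640]  S=[0.4639]  K=[-0.1420; 0.1469]  nu=[-0.1956]  x^+=[2.5898, 2.9813]  P^+=[0.3938 0.0817; 0.0817 0.4900]
step 2: x^-=[3.1860, 2.9813]  P^-=[0.5161 0.1887; 0.1887 0.6900]  H_jac=[-0.1566 0.1673]  S=[0.4621]  K=[-0.1066; 0.1859]  nu=[0.0878]  x^+=[3.1767, 2.9976]  P^+=[0.5109 0.1978; 0.1978 0.6740]
step 3: x^-=[3.7762, 2.9976]  P^-=[0.6870 0.3416; 0.3416 0.8740]  H_jac=[-0.1290 0.1625]  S=[0.4602]  K=[-0.0719; 0.2128]  nu=[-0.8710]  x^+=[3.8388, 2.8122]  P^+=[0.6846 0.3487; 0.3487 0.8532]

x_post = [3.8388, 2.8122]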